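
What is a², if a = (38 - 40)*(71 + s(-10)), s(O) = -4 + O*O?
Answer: 111556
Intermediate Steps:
s(O) = -4 + O²
a = -334 (a = (38 - 40)*(71 + (-4 + (-10)²)) = -2*(71 + (-4 + 100)) = -2*(71 + 96) = -2*167 = -334)
a² = (-334)² = 111556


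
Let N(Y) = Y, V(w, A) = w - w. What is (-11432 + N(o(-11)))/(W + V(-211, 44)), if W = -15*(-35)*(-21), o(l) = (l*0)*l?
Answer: 11432/11025 ≈ 1.0369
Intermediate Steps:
V(w, A) = 0
o(l) = 0 (o(l) = 0*l = 0)
W = -11025 (W = 525*(-21) = -11025)
(-11432 + N(o(-11)))/(W + V(-211, 44)) = (-11432 + 0)/(-11025 + 0) = -11432/(-11025) = -11432*(-1/11025) = 11432/11025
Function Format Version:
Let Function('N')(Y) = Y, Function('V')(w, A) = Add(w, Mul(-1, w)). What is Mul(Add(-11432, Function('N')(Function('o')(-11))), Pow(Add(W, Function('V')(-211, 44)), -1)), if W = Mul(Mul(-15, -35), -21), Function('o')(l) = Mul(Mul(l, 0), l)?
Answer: Rational(11432, 11025) ≈ 1.0369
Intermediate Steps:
Function('V')(w, A) = 0
Function('o')(l) = 0 (Function('o')(l) = Mul(0, l) = 0)
W = -11025 (W = Mul(525, -21) = -11025)
Mul(Add(-11432, Function('N')(Function('o')(-11))), Pow(Add(W, Function('V')(-211, 44)), -1)) = Mul(Add(-11432, 0), Pow(Add(-11025, 0), -1)) = Mul(-11432, Pow(-11025, -1)) = Mul(-11432, Rational(-1, 11025)) = Rational(11432, 11025)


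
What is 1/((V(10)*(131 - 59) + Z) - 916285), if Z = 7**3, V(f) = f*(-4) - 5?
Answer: -1/919182 ≈ -1.0879e-6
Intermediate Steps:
V(f) = -5 - 4*f (V(f) = -4*f - 5 = -5 - 4*f)
Z = 343
1/((V(10)*(131 - 59) + Z) - 916285) = 1/(((-5 - 4*10)*(131 - 59) + 343) - 916285) = 1/(((-5 - 40)*72 + 343) - 916285) = 1/((-45*72 + 343) - 916285) = 1/((-3240 + 343) - 916285) = 1/(-2897 - 916285) = 1/(-919182) = -1/919182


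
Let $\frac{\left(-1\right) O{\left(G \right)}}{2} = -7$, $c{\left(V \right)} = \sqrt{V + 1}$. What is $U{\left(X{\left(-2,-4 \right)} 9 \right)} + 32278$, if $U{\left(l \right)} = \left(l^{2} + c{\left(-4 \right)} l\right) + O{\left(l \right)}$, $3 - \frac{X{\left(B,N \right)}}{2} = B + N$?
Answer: $58536 + 162 i \sqrt{3} \approx 58536.0 + 280.59 i$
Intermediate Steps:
$X{\left(B,N \right)} = 6 - 2 B - 2 N$ ($X{\left(B,N \right)} = 6 - 2 \left(B + N\right) = 6 - \left(2 B + 2 N\right) = 6 - 2 B - 2 N$)
$c{\left(V \right)} = \sqrt{1 + V}$
$O{\left(G \right)} = 14$ ($O{\left(G \right)} = \left(-2\right) \left(-7\right) = 14$)
$U{\left(l \right)} = 14 + l^{2} + i l \sqrt{3}$ ($U{\left(l \right)} = \left(l^{2} + \sqrt{1 - 4} l\right) + 14 = \left(l^{2} + \sqrt{-3} l\right) + 14 = \left(l^{2} + i \sqrt{3} l\right) + 14 = \left(l^{2} + i l \sqrt{3}\right) + 14 = 14 + l^{2} + i l \sqrt{3}$)
$U{\left(X{\left(-2,-4 \right)} 9 \right)} + 32278 = \left(14 + \left(\left(6 - -4 - -8\right) 9\right)^{2} + i \left(6 - -4 - -8\right) 9 \sqrt{3}\right) + 32278 = \left(14 + \left(\left(6 + 4 + 8\right) 9\right)^{2} + i \left(6 + 4 + 8\right) 9 \sqrt{3}\right) + 32278 = \left(14 + \left(18 \cdot 9\right)^{2} + i 18 \cdot 9 \sqrt{3}\right) + 32278 = \left(14 + 162^{2} + i 162 \sqrt{3}\right) + 32278 = \left(14 + 26244 + 162 i \sqrt{3}\right) + 32278 = \left(26258 + 162 i \sqrt{3}\right) + 32278 = 58536 + 162 i \sqrt{3}$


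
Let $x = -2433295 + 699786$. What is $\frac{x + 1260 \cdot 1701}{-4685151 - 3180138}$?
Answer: $- \frac{409751}{7865289} \approx -0.052096$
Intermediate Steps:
$x = -1733509$
$\frac{x + 1260 \cdot 1701}{-4685151 - 3180138} = \frac{-1733509 + 1260 \cdot 1701}{-4685151 - 3180138} = \frac{-1733509 + 2143260}{-7865289} = 409751 \left(- \frac{1}{7865289}\right) = - \frac{409751}{7865289}$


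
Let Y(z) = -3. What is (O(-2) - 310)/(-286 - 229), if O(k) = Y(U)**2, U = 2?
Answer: 301/515 ≈ 0.58447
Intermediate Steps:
O(k) = 9 (O(k) = (-3)**2 = 9)
(O(-2) - 310)/(-286 - 229) = (9 - 310)/(-286 - 229) = -301/(-515) = -301*(-1/515) = 301/515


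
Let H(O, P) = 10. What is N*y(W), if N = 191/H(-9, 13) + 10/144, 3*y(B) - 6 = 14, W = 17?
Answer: 6901/54 ≈ 127.80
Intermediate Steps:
y(B) = 20/3 (y(B) = 2 + (1/3)*14 = 2 + 14/3 = 20/3)
N = 6901/360 (N = 191/10 + 10/144 = 191*(1/10) + 10*(1/144) = 191/10 + 5/72 = 6901/360 ≈ 19.169)
N*y(W) = (6901/360)*(20/3) = 6901/54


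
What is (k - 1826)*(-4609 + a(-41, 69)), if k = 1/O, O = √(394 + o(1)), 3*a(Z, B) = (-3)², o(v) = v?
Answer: 8410556 - 4606*√395/395 ≈ 8.4103e+6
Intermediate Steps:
a(Z, B) = 3 (a(Z, B) = (⅓)*(-3)² = (⅓)*9 = 3)
O = √395 (O = √(394 + 1) = √395 ≈ 19.875)
k = √395/395 (k = 1/(√395) = √395/395 ≈ 0.050315)
(k - 1826)*(-4609 + a(-41, 69)) = (√395/395 - 1826)*(-4609 + 3) = (-1826 + √395/395)*(-4606) = 8410556 - 4606*√395/395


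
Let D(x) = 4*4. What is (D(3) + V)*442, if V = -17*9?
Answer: -60554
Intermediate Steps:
D(x) = 16
V = -153
(D(3) + V)*442 = (16 - 153)*442 = -137*442 = -60554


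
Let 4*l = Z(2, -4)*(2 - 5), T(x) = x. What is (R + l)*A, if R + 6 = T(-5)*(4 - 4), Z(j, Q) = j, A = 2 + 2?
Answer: -30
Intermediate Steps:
A = 4
R = -6 (R = -6 - 5*(4 - 4) = -6 - 5*0 = -6 + 0 = -6)
l = -3/2 (l = (2*(2 - 5))/4 = (2*(-3))/4 = (¼)*(-6) = -3/2 ≈ -1.5000)
(R + l)*A = (-6 - 3/2)*4 = -15/2*4 = -30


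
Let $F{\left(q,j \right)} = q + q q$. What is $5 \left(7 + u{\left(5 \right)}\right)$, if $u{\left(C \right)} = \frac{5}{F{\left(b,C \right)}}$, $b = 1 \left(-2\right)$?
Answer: $\frac{95}{2} \approx 47.5$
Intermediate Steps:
$b = -2$
$F{\left(q,j \right)} = q + q^{2}$
$u{\left(C \right)} = \frac{5}{2}$ ($u{\left(C \right)} = \frac{5}{\left(-2\right) \left(1 - 2\right)} = \frac{5}{\left(-2\right) \left(-1\right)} = \frac{5}{2}$)
$5 \left(7 + u{\left(5 \right)}\right) = 5 \left(7 + \frac{5}{2}\right) = 5 \cdot \frac{19}{2} = \frac{95}{2}$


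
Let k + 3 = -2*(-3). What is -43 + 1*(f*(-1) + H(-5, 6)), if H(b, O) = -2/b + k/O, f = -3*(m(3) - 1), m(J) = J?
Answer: -361/10 ≈ -36.100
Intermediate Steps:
f = -6 (f = -3*(3 - 1) = -3*2 = -6)
k = 3 (k = -3 - 2*(-3) = -3 + 6 = 3)
H(b, O) = -2/b + 3/O
-43 + 1*(f*(-1) + H(-5, 6)) = -43 + 1*(-6*(-1) + (-2/(-5) + 3/6)) = -43 + 1*(6 + (-2*(-⅕) + 3*(⅙))) = -43 + 1*(6 + (⅖ + ½)) = -43 + 1*(6 + 9/10) = -43 + 1*(69/10) = -43 + 69/10 = -361/10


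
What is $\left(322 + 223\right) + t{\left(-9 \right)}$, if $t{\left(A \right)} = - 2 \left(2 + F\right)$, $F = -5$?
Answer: $551$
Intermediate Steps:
$t{\left(A \right)} = 6$ ($t{\left(A \right)} = - 2 \left(2 - 5\right) = \left(-2\right) \left(-3\right) = 6$)
$\left(322 + 223\right) + t{\left(-9 \right)} = \left(322 + 223\right) + 6 = 545 + 6 = 551$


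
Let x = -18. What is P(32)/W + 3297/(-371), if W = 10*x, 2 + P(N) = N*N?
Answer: -69473/4770 ≈ -14.565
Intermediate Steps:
P(N) = -2 + N**2 (P(N) = -2 + N*N = -2 + N**2)
W = -180 (W = 10*(-18) = -180)
P(32)/W + 3297/(-371) = (-2 + 32**2)/(-180) + 3297/(-371) = (-2 + 1024)*(-1/180) + 3297*(-1/371) = 1022*(-1/180) - 471/53 = -511/90 - 471/53 = -69473/4770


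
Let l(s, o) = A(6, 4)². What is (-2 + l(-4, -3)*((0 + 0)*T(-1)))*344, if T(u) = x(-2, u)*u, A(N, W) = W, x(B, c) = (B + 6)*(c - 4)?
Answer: -688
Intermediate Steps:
x(B, c) = (-4 + c)*(6 + B) (x(B, c) = (6 + B)*(-4 + c) = (-4 + c)*(6 + B))
T(u) = u*(-16 + 4*u) (T(u) = (-24 - 4*(-2) + 6*u - 2*u)*u = (-24 + 8 + 6*u - 2*u)*u = (-16 + 4*u)*u = u*(-16 + 4*u))
l(s, o) = 16 (l(s, o) = 4² = 16)
(-2 + l(-4, -3)*((0 + 0)*T(-1)))*344 = (-2 + 16*((0 + 0)*(4*(-1)*(-4 - 1))))*344 = (-2 + 16*(0*(4*(-1)*(-5))))*344 = (-2 + 16*(0*20))*344 = (-2 + 16*0)*344 = (-2 + 0)*344 = -2*344 = -688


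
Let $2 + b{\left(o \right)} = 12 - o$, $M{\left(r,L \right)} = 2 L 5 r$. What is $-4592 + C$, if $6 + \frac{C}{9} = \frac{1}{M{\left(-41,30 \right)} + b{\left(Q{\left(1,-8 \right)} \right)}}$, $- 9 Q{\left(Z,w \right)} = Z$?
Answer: $- \frac{513889495}{110609} \approx -4646.0$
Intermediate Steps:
$Q{\left(Z,w \right)} = - \frac{Z}{9}$
$M{\left(r,L \right)} = 10 L r$
$b{\left(o \right)} = 10 - o$ ($b{\left(o \right)} = -2 - \left(-12 + o\right) = 10 - o$)
$C = - \frac{5972967}{110609}$ ($C = -54 + \frac{9}{10 \cdot 30 \left(-41\right) + \left(10 - \left(- \frac{1}{9}\right) 1\right)} = -54 + \frac{9}{-12300 + \left(10 - - \frac{1}{9}\right)} = -54 + \frac{9}{-12300 + \left(10 + \frac{1}{9}\right)} = -54 + \frac{9}{-12300 + \frac{91}{9}} = -54 + \frac{9}{- \frac{110609}{9}} = -54 + 9 \left(- \frac{9}{110609}\right) = -54 - \frac{81}{110609} = - \frac{5972967}{110609} \approx -54.001$)
$-4592 + C = -4592 - \frac{5972967}{110609} = - \frac{513889495}{110609}$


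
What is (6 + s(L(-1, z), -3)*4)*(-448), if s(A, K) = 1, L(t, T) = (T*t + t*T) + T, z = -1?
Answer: -4480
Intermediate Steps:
L(t, T) = T + 2*T*t (L(t, T) = (T*t + T*t) + T = 2*T*t + T = T + 2*T*t)
(6 + s(L(-1, z), -3)*4)*(-448) = (6 + 1*4)*(-448) = (6 + 4)*(-448) = 10*(-448) = -4480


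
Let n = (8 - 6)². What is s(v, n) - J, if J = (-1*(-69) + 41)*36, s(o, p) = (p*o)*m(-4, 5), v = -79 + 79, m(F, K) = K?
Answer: -3960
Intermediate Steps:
n = 4 (n = 2² = 4)
v = 0
s(o, p) = 5*o*p (s(o, p) = (p*o)*5 = (o*p)*5 = 5*o*p)
J = 3960 (J = (69 + 41)*36 = 110*36 = 3960)
s(v, n) - J = 5*0*4 - 1*3960 = 0 - 3960 = -3960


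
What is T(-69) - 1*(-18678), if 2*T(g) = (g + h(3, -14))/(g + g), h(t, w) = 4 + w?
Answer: 5155207/276 ≈ 18678.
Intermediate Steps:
T(g) = (-10 + g)/(4*g) (T(g) = ((g + (4 - 14))/(g + g))/2 = ((g - 10)/((2*g)))/2 = ((-10 + g)*(1/(2*g)))/2 = ((-10 + g)/(2*g))/2 = (-10 + g)/(4*g))
T(-69) - 1*(-18678) = (1/4)*(-10 - 69)/(-69) - 1*(-18678) = (1/4)*(-1/69)*(-79) + 18678 = 79/276 + 18678 = 5155207/276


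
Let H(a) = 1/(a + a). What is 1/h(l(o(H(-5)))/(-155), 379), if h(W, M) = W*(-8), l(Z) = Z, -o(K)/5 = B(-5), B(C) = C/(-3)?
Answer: -93/40 ≈ -2.3250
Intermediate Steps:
H(a) = 1/(2*a)
B(C) = -C/3 (B(C) = C*(-1/3) = -C/3)
o(K) = -25/3 (o(K) = -(-5)*(-5)/3 = -5*5/3 = -25/3)
h(W, M) = -8*W
1/h(l(o(H(-5)))/(-155), 379) = 1/(-(-200)/(3*(-155))) = 1/(-(-200)*(-1)/(3*155)) = 1/(-8*5/93) = 1/(-40/93) = -93/40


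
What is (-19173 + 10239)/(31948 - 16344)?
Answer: -4467/7802 ≈ -0.57255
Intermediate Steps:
(-19173 + 10239)/(31948 - 16344) = -8934/15604 = -8934*1/15604 = -4467/7802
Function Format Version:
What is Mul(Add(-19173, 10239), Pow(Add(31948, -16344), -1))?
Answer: Rational(-4467, 7802) ≈ -0.57255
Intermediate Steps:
Mul(Add(-19173, 10239), Pow(Add(31948, -16344), -1)) = Mul(-8934, Pow(15604, -1)) = Mul(-8934, Rational(1, 15604)) = Rational(-4467, 7802)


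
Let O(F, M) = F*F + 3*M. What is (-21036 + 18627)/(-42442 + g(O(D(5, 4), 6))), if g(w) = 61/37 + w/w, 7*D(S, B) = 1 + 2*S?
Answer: 89133/1570256 ≈ 0.056763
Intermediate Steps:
D(S, B) = ⅐ + 2*S/7 (D(S, B) = (1 + 2*S)/7 = ⅐ + 2*S/7)
O(F, M) = F² + 3*M
g(w) = 98/37 (g(w) = 61*(1/37) + 1 = 61/37 + 1 = 98/37)
(-21036 + 18627)/(-42442 + g(O(D(5, 4), 6))) = (-21036 + 18627)/(-42442 + 98/37) = -2409/(-1570256/37) = -2409*(-37/1570256) = 89133/1570256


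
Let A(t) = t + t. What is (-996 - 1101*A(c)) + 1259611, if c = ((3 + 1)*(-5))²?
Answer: 377815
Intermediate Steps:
c = 400 (c = (4*(-5))² = (-20)² = 400)
A(t) = 2*t
(-996 - 1101*A(c)) + 1259611 = (-996 - 2202*400) + 1259611 = (-996 - 1101*800) + 1259611 = (-996 - 880800) + 1259611 = -881796 + 1259611 = 377815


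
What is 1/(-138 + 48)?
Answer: -1/90 ≈ -0.011111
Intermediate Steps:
1/(-138 + 48) = 1/(-90) = -1/90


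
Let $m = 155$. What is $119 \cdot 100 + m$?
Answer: $12055$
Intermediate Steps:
$119 \cdot 100 + m = 119 \cdot 100 + 155 = 11900 + 155 = 12055$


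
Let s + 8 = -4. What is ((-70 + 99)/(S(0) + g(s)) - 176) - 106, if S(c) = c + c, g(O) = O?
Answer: -3413/12 ≈ -284.42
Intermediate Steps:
s = -12 (s = -8 - 4 = -12)
S(c) = 2*c
((-70 + 99)/(S(0) + g(s)) - 176) - 106 = ((-70 + 99)/(2*0 - 12) - 176) - 106 = (29/(0 - 12) - 176) - 106 = (29/(-12) - 176) - 106 = (29*(-1/12) - 176) - 106 = (-29/12 - 176) - 106 = -2141/12 - 106 = -3413/12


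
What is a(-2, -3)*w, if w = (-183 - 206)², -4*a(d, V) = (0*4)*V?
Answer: 0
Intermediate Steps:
a(d, V) = 0 (a(d, V) = -0*4*V/4 = -0*V = -¼*0 = 0)
w = 151321 (w = (-389)² = 151321)
a(-2, -3)*w = 0*151321 = 0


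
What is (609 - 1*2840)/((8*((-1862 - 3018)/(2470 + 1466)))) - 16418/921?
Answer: 232704413/1123620 ≈ 207.10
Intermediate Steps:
(609 - 1*2840)/((8*((-1862 - 3018)/(2470 + 1466)))) - 16418/921 = (609 - 2840)/((8*(-4880/3936))) - 16418*1/921 = -2231/(8*(-4880*1/3936)) - 16418/921 = -2231/(8*(-305/246)) - 16418/921 = -2231/(-1220/123) - 16418/921 = -2231*(-123/1220) - 16418/921 = 274413/1220 - 16418/921 = 232704413/1123620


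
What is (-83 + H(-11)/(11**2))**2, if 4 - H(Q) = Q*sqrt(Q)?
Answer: 100780190/14641 - 20078*I*sqrt(11)/1331 ≈ 6883.4 - 50.031*I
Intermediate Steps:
H(Q) = 4 - Q**(3/2) (H(Q) = 4 - Q*sqrt(Q) = 4 - Q**(3/2))
(-83 + H(-11)/(11**2))**2 = (-83 + (4 - (-11)**(3/2))/(11**2))**2 = (-83 + (4 - (-11)*I*sqrt(11))/121)**2 = (-83 + (4 + 11*I*sqrt(11))*(1/121))**2 = (-83 + (4/121 + I*sqrt(11)/11))**2 = (-10039/121 + I*sqrt(11)/11)**2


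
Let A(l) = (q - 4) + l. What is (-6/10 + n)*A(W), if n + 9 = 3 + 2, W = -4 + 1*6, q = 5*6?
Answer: -644/5 ≈ -128.80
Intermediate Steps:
q = 30
W = 2 (W = -4 + 6 = 2)
A(l) = 26 + l (A(l) = (30 - 4) + l = 26 + l)
n = -4 (n = -9 + (3 + 2) = -9 + 5 = -4)
(-6/10 + n)*A(W) = (-6/10 - 4)*(26 + 2) = (-6*⅒ - 4)*28 = (-⅗ - 4)*28 = -23/5*28 = -644/5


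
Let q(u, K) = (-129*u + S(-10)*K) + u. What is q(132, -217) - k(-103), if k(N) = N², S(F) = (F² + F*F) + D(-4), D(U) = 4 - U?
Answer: -72641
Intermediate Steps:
S(F) = 8 + 2*F² (S(F) = (F² + F*F) + (4 - 1*(-4)) = (F² + F²) + (4 + 4) = 2*F² + 8 = 8 + 2*F²)
q(u, K) = -128*u + 208*K (q(u, K) = (-129*u + (8 + 2*(-10)²)*K) + u = (-129*u + (8 + 2*100)*K) + u = (-129*u + (8 + 200)*K) + u = (-129*u + 208*K) + u = -128*u + 208*K)
q(132, -217) - k(-103) = (-128*132 + 208*(-217)) - 1*(-103)² = (-16896 - 45136) - 1*10609 = -62032 - 10609 = -72641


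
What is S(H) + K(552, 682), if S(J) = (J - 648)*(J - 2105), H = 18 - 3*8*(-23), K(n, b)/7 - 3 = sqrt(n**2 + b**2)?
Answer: 119751 + 14*sqrt(192457) ≈ 1.2589e+5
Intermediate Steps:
K(n, b) = 21 + 7*sqrt(b**2 + n**2) (K(n, b) = 21 + 7*sqrt(n**2 + b**2) = 21 + 7*sqrt(b**2 + n**2))
H = 570 (H = 18 - 24*(-23) = 18 + 552 = 570)
S(J) = (-2105 + J)*(-648 + J) (S(J) = (-648 + J)*(-2105 + J) = (-2105 + J)*(-648 + J))
S(H) + K(552, 682) = (1364040 + 570**2 - 2753*570) + (21 + 7*sqrt(682**2 + 552**2)) = (1364040 + 324900 - 1569210) + (21 + 7*sqrt(465124 + 304704)) = 119730 + (21 + 7*sqrt(769828)) = 119730 + (21 + 7*(2*sqrt(192457))) = 119730 + (21 + 14*sqrt(192457)) = 119751 + 14*sqrt(192457)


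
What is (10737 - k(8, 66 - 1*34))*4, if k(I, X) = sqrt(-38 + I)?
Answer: 42948 - 4*I*sqrt(30) ≈ 42948.0 - 21.909*I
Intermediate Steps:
(10737 - k(8, 66 - 1*34))*4 = (10737 - sqrt(-38 + 8))*4 = (10737 - sqrt(-30))*4 = (10737 - I*sqrt(30))*4 = 42948 - 4*I*sqrt(30)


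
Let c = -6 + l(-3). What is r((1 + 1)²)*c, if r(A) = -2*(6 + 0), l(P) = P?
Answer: 108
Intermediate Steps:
r(A) = -12 (r(A) = -2*6 = -12)
c = -9 (c = -6 - 3 = -9)
r((1 + 1)²)*c = -12*(-9) = 108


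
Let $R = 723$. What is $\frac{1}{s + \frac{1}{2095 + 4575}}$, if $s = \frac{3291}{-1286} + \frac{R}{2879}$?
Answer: $- \frac{6173741995}{14247880244} \approx -0.43331$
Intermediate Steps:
$s = - \frac{8545011}{3702394}$ ($s = \frac{3291}{-1286} + \frac{723}{2879} = 3291 \left(- \frac{1}{1286}\right) + 723 \cdot \frac{1}{2879} = - \frac{3291}{1286} + \frac{723}{2879} = - \frac{8545011}{3702394} \approx -2.308$)
$\frac{1}{s + \frac{1}{2095 + 4575}} = \frac{1}{- \frac{8545011}{3702394} + \frac{1}{2095 + 4575}} = \frac{1}{- \frac{8545011}{3702394} + \frac{1}{6670}} = \frac{1}{- \frac{14247880244}{6173741995}} = - \frac{6173741995}{14247880244}$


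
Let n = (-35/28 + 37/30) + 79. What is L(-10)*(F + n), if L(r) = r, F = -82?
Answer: 181/6 ≈ 30.167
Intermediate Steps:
n = 4739/60 (n = (-35*1/28 + 37*(1/30)) + 79 = (-5/4 + 37/30) + 79 = -1/60 + 79 = 4739/60 ≈ 78.983)
L(-10)*(F + n) = -10*(-82 + 4739/60) = -10*(-181/60) = 181/6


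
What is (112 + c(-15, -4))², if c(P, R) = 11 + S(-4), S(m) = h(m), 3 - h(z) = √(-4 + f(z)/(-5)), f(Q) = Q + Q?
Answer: 79368/5 - 504*I*√15/5 ≈ 15874.0 - 390.4*I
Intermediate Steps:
f(Q) = 2*Q
h(z) = 3 - √(-4 - 2*z/5) (h(z) = 3 - √(-4 + (2*z)/(-5)) = 3 - √(-4 + (2*z)*(-⅕)) = 3 - √(-4 - 2*z/5))
S(m) = 3 - √(-100 - 10*m)/5
c(P, R) = 14 - 2*I*√15/5 (c(P, R) = 11 + (3 - √(-100 - 10*(-4))/5) = 11 + (3 - √(-100 + 40)/5) = 11 + (3 - 2*I*√15/5) = 14 - 2*I*√15/5)
(112 + c(-15, -4))² = (112 + (14 - 2*I*√15/5))² = (126 - 2*I*√15/5)²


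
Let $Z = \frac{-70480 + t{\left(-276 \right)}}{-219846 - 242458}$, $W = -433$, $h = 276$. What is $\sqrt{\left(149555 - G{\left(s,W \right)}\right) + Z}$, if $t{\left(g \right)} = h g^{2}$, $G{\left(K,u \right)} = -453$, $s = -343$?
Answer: $\frac{\sqrt{125198323827774}}{28894} \approx 387.25$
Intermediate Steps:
$t{\left(g \right)} = 276 g^{2}$
$Z = - \frac{1309631}{28894}$ ($Z = \frac{-70480 + 276 \left(-276\right)^{2}}{-219846 - 242458} = \frac{-70480 + 276 \cdot 76176}{-462304} = \left(-70480 + 21024576\right) \left(- \frac{1}{462304}\right) = 20954096 \left(- \frac{1}{462304}\right) = - \frac{1309631}{28894} \approx -45.325$)
$\sqrt{\left(149555 - G{\left(s,W \right)}\right) + Z} = \sqrt{\left(149555 - -453\right) - \frac{1309631}{28894}} = \sqrt{\left(149555 + 453\right) - \frac{1309631}{28894}} = \sqrt{150008 - \frac{1309631}{28894}} = \sqrt{\frac{4333021521}{28894}} = \frac{\sqrt{125198323827774}}{28894}$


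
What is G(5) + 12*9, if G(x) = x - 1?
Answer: 112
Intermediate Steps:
G(x) = -1 + x
G(5) + 12*9 = (-1 + 5) + 12*9 = 4 + 108 = 112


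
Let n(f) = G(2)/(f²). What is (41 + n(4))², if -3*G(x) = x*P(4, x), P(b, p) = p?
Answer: 241081/144 ≈ 1674.2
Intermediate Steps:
G(x) = -x²/3 (G(x) = -x*x/3 = -x²/3)
n(f) = -4/(3*f²) (n(f) = (-⅓*2²)/(f²) = (-⅓*4)/f² = -4/(3*f²))
(41 + n(4))² = (41 - 4/3/4²)² = (41 - 4/3*1/16)² = (41 - 1/12)² = (491/12)² = 241081/144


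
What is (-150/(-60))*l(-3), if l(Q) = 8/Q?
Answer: -20/3 ≈ -6.6667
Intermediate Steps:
(-150/(-60))*l(-3) = (-150/(-60))*(8/(-3)) = (-150*(-1/60))*(8*(-⅓)) = (5/2)*(-8/3) = -20/3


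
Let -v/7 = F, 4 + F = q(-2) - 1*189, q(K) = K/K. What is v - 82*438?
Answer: -34572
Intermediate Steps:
q(K) = 1
F = -192 (F = -4 + (1 - 1*189) = -4 + (1 - 189) = -4 - 188 = -192)
v = 1344 (v = -7*(-192) = 1344)
v - 82*438 = 1344 - 82*438 = 1344 - 35916 = -34572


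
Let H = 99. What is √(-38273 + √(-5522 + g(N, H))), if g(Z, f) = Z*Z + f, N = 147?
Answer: √(-38273 + √16186) ≈ 195.31*I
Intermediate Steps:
g(Z, f) = f + Z² (g(Z, f) = Z² + f = f + Z²)
√(-38273 + √(-5522 + g(N, H))) = √(-38273 + √(-5522 + (99 + 147²))) = √(-38273 + √(-5522 + (99 + 21609))) = √(-38273 + √(-5522 + 21708)) = √(-38273 + √16186)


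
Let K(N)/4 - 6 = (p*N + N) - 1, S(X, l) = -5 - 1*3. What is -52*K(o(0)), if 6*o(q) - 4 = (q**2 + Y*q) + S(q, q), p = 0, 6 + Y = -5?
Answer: -2704/3 ≈ -901.33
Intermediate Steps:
S(X, l) = -8 (S(X, l) = -5 - 3 = -8)
Y = -11 (Y = -6 - 5 = -11)
o(q) = -2/3 - 11*q/6 + q**2/6 (o(q) = 2/3 + ((q**2 - 11*q) - 8)/6 = 2/3 + (-8 + q**2 - 11*q)/6 = 2/3 + (-4/3 - 11*q/6 + q**2/6) = -2/3 - 11*q/6 + q**2/6)
K(N) = 20 + 4*N (K(N) = 24 + 4*((0*N + N) - 1) = 24 + 4*((0 + N) - 1) = 24 + 4*(N - 1) = 24 + 4*(-1 + N) = 24 + (-4 + 4*N) = 20 + 4*N)
-52*K(o(0)) = -52*(20 + 4*(-2/3 - 11/6*0 + (1/6)*0**2)) = -52*(20 + 4*(-2/3 + 0 + (1/6)*0)) = -52*(20 + 4*(-2/3 + 0 + 0)) = -52*(20 + 4*(-2/3)) = -52*(20 - 8/3) = -52*52/3 = -2704/3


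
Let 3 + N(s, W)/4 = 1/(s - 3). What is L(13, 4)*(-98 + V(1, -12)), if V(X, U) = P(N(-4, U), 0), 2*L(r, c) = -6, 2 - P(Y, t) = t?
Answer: 288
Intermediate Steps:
N(s, W) = -12 + 4/(-3 + s) (N(s, W) = -12 + 4/(s - 3) = -12 + 4/(-3 + s))
P(Y, t) = 2 - t
L(r, c) = -3 (L(r, c) = (1/2)*(-6) = -3)
V(X, U) = 2 (V(X, U) = 2 - 1*0 = 2 + 0 = 2)
L(13, 4)*(-98 + V(1, -12)) = -3*(-98 + 2) = -3*(-96) = 288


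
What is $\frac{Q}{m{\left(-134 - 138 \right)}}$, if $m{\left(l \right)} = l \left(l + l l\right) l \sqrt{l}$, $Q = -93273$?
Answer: $\frac{93273 i \sqrt{17}}{370838585344} \approx 1.037 \cdot 10^{-6} i$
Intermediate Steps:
$m{\left(l \right)} = l^{\frac{5}{2}} \left(l + l^{2}\right)$ ($m{\left(l \right)} = l \left(l + l^{2}\right) l \sqrt{l} = l l \left(l + l^{2}\right) \sqrt{l} = l l^{\frac{3}{2}} \left(l + l^{2}\right) = l^{\frac{5}{2}} \left(l + l^{2}\right)$)
$\frac{Q}{m{\left(-134 - 138 \right)}} = - \frac{93273}{\left(-134 - 138\right)^{\frac{7}{2}} \left(1 - 272\right)} = - \frac{93273}{\left(-272\right)^{\frac{7}{2}} \left(1 - 272\right)} = - \frac{93273}{- 80494592 i \sqrt{17} \left(-271\right)} = - \frac{93273}{21814034432 i \sqrt{17}} = - 93273 \left(- \frac{i \sqrt{17}}{370838585344}\right) = \frac{93273 i \sqrt{17}}{370838585344}$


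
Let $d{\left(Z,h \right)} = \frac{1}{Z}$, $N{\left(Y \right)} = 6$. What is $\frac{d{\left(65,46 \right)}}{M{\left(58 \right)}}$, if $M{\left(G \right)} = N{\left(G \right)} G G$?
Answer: $\frac{1}{1311960} \approx 7.6222 \cdot 10^{-7}$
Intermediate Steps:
$M{\left(G \right)} = 6 G^{2}$ ($M{\left(G \right)} = 6 G G = 6 G^{2}$)
$\frac{d{\left(65,46 \right)}}{M{\left(58 \right)}} = \frac{1}{65 \cdot 6 \cdot 58^{2}} = \frac{1}{65 \cdot 6 \cdot 3364} = \frac{1}{65 \cdot 20184} = \frac{1}{65} \cdot \frac{1}{20184} = \frac{1}{1311960}$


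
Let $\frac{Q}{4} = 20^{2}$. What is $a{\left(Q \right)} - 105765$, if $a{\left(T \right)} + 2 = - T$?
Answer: $-107367$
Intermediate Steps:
$Q = 1600$ ($Q = 4 \cdot 20^{2} = 4 \cdot 400 = 1600$)
$a{\left(T \right)} = -2 - T$
$a{\left(Q \right)} - 105765 = \left(-2 - 1600\right) - 105765 = -1602 - 105765 = -107367$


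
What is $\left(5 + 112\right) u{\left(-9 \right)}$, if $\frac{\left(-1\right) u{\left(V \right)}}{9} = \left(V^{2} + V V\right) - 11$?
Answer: $-159003$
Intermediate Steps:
$u{\left(V \right)} = 99 - 18 V^{2}$ ($u{\left(V \right)} = - 9 \left(\left(V^{2} + V V\right) - 11\right) = - 9 \left(\left(V^{2} + V^{2}\right) - 11\right) = - 9 \left(2 V^{2} - 11\right) = - 9 \left(-11 + 2 V^{2}\right) = 99 - 18 V^{2}$)
$\left(5 + 112\right) u{\left(-9 \right)} = \left(5 + 112\right) \left(99 - 18 \left(-9\right)^{2}\right) = 117 \left(99 - 1458\right) = 117 \left(-1359\right) = -159003$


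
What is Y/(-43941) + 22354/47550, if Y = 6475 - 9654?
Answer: 62967698/116077475 ≈ 0.54246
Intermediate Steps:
Y = -3179
Y/(-43941) + 22354/47550 = -3179/(-43941) + 22354/47550 = -3179*(-1/43941) + 22354*(1/47550) = 3179/43941 + 11177/23775 = 62967698/116077475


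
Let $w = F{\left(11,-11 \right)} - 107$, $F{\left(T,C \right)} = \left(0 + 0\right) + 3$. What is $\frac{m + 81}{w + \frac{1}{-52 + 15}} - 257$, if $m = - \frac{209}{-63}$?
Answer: $- \frac{62515703}{242487} \approx -257.81$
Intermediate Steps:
$F{\left(T,C \right)} = 3$ ($F{\left(T,C \right)} = 0 + 3 = 3$)
$m = \frac{209}{63}$ ($m = \left(-209\right) \left(- \frac{1}{63}\right) = \frac{209}{63} \approx 3.3175$)
$w = -104$ ($w = 3 - 107 = -104$)
$\frac{m + 81}{w + \frac{1}{-52 + 15}} - 257 = \frac{\frac{209}{63} + 81}{-104 + \frac{1}{-52 + 15}} - 257 = \frac{5312}{63 \left(-104 + \frac{1}{-37}\right)} - 257 = \frac{5312}{63 \left(-104 - \frac{1}{37}\right)} - 257 = \frac{5312}{63 \left(- \frac{3849}{37}\right)} - 257 = \frac{5312}{63} \left(- \frac{37}{3849}\right) - 257 = - \frac{196544}{242487} - 257 = - \frac{62515703}{242487}$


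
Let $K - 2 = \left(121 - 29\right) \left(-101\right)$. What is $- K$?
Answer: $9290$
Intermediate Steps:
$K = -9290$ ($K = 2 + \left(121 - 29\right) \left(-101\right) = 2 + 92 \left(-101\right) = 2 - 9292 = -9290$)
$- K = \left(-1\right) \left(-9290\right) = 9290$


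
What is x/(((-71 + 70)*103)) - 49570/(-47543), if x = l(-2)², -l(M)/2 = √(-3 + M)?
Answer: 6056570/4896929 ≈ 1.2368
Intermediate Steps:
l(M) = -2*√(-3 + M)
x = -20 (x = (-2*√(-3 - 2))² = (-2*I*√5)² = -20)
x/(((-71 + 70)*103)) - 49570/(-47543) = -20*1/(103*(-71 + 70)) - 49570/(-47543) = -20/((-1*103)) - 49570*(-1/47543) = -20/(-103) + 49570/47543 = -20*(-1/103) + 49570/47543 = 20/103 + 49570/47543 = 6056570/4896929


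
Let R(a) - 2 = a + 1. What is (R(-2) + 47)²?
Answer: 2304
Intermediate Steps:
R(a) = 3 + a (R(a) = 2 + (a + 1) = 2 + (1 + a) = 3 + a)
(R(-2) + 47)² = ((3 - 2) + 47)² = (1 + 47)² = 48² = 2304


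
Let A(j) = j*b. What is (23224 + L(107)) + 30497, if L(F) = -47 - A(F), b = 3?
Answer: 53353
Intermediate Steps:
A(j) = 3*j (A(j) = j*3 = 3*j)
L(F) = -47 - 3*F
(23224 + L(107)) + 30497 = (23224 + (-47 - 3*107)) + 30497 = (23224 + (-47 - 321)) + 30497 = (23224 - 368) + 30497 = 22856 + 30497 = 53353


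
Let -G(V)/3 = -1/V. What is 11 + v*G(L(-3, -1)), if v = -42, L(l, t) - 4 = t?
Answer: -31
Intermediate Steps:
L(l, t) = 4 + t
G(V) = 3/V (G(V) = -(-3)/V = 3/V)
11 + v*G(L(-3, -1)) = 11 - 126/(4 - 1) = 11 - 126/3 = 11 - 42*1 = 11 - 42 = -31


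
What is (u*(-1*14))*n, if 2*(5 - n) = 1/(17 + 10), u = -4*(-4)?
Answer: -30128/27 ≈ -1115.9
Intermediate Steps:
u = 16
n = 269/54 (n = 5 - 1/(2*(17 + 10)) = 5 - ½/27 = 5 - ½*1/27 = 5 - 1/54 = 269/54 ≈ 4.9815)
(u*(-1*14))*n = (16*(-1*14))*(269/54) = (16*(-14))*(269/54) = -224*269/54 = -30128/27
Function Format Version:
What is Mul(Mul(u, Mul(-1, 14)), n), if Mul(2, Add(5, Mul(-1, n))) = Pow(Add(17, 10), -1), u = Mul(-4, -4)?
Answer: Rational(-30128, 27) ≈ -1115.9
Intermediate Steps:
u = 16
n = Rational(269, 54) (n = Add(5, Mul(Rational(-1, 2), Pow(Add(17, 10), -1))) = Add(5, Mul(Rational(-1, 2), Pow(27, -1))) = Add(5, Mul(Rational(-1, 2), Rational(1, 27))) = Add(5, Rational(-1, 54)) = Rational(269, 54) ≈ 4.9815)
Mul(Mul(u, Mul(-1, 14)), n) = Mul(Mul(16, Mul(-1, 14)), Rational(269, 54)) = Mul(Mul(16, -14), Rational(269, 54)) = Mul(-224, Rational(269, 54)) = Rational(-30128, 27)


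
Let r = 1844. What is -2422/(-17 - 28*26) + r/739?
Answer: 3163638/550555 ≈ 5.7463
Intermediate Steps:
-2422/(-17 - 28*26) + r/739 = -2422/(-17 - 28*26) + 1844/739 = -2422/(-17 - 728) + 1844*(1/739) = -2422/(-745) + 1844/739 = -2422*(-1/745) + 1844/739 = 2422/745 + 1844/739 = 3163638/550555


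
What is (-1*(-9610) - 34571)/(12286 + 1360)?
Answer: -24961/13646 ≈ -1.8292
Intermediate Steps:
(-1*(-9610) - 34571)/(12286 + 1360) = (9610 - 34571)/13646 = -24961*1/13646 = -24961/13646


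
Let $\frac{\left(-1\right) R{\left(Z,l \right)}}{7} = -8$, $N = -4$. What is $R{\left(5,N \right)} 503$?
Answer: $28168$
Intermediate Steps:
$R{\left(Z,l \right)} = 56$ ($R{\left(Z,l \right)} = \left(-7\right) \left(-8\right) = 56$)
$R{\left(5,N \right)} 503 = 56 \cdot 503 = 28168$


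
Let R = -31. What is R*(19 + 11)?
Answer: -930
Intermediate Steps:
R*(19 + 11) = -31*(19 + 11) = -31*30 = -930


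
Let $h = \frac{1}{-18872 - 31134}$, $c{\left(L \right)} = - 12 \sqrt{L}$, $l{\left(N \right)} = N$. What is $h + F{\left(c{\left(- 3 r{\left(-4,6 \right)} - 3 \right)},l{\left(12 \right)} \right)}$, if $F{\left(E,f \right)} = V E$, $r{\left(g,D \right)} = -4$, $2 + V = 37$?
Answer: $- \frac{63007561}{50006} \approx -1260.0$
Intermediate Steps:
$V = 35$ ($V = -2 + 37 = 35$)
$F{\left(E,f \right)} = 35 E$
$h = - \frac{1}{50006}$ ($h = \frac{1}{-50006} = - \frac{1}{50006} \approx -1.9998 \cdot 10^{-5}$)
$h + F{\left(c{\left(- 3 r{\left(-4,6 \right)} - 3 \right)},l{\left(12 \right)} \right)} = - \frac{1}{50006} + 35 \left(- 12 \sqrt{\left(-3\right) \left(-4\right) - 3}\right) = - \frac{1}{50006} + 35 \left(- 12 \sqrt{12 - 3}\right) = - \frac{1}{50006} + 35 \left(- 12 \sqrt{9}\right) = - \frac{1}{50006} + 35 \left(\left(-12\right) 3\right) = - \frac{1}{50006} + 35 \left(-36\right) = - \frac{1}{50006} - 1260 = - \frac{63007561}{50006}$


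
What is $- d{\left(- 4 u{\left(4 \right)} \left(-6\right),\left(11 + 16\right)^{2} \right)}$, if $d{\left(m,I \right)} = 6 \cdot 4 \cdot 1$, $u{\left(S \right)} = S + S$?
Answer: $-24$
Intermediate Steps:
$u{\left(S \right)} = 2 S$
$d{\left(m,I \right)} = 24$ ($d{\left(m,I \right)} = 24 \cdot 1 = 24$)
$- d{\left(- 4 u{\left(4 \right)} \left(-6\right),\left(11 + 16\right)^{2} \right)} = \left(-1\right) 24 = -24$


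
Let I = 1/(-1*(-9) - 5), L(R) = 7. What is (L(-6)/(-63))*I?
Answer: -1/36 ≈ -0.027778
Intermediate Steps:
I = 1/4 (I = 1/(9 - 5) = 1/4 ≈ 0.25000)
(L(-6)/(-63))*I = (7/(-63))*(1/4) = (7*(-1/63))*(1/4) = -1/9*1/4 = -1/36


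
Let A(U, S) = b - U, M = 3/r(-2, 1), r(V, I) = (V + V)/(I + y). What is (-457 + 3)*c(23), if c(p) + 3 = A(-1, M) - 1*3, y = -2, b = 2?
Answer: 1362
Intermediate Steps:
r(V, I) = 2*V/(-2 + I) (r(V, I) = (V + V)/(I - 2) = (2*V)/(-2 + I) = 2*V/(-2 + I))
M = 3/4 (M = 3/((2*(-2)/(-2 + 1))) = 3/((2*(-2)/(-1))) = 3/((2*(-2)*(-1))) = 3/4 ≈ 0.75000)
A(U, S) = 2 - U
c(p) = -3 (c(p) = -3 + ((2 - 1*(-1)) - 1*3) = -3 + ((2 + 1) - 3) = -3 + (3 - 3) = -3 + 0 = -3)
(-457 + 3)*c(23) = (-457 + 3)*(-3) = -454*(-3) = 1362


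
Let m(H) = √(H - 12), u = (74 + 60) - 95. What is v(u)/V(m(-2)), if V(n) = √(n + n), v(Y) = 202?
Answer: -101*2^(¼)*7^(¾)*I^(3/2)/7 ≈ 52.214 - 52.214*I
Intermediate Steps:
u = 39 (u = 134 - 95 = 39)
m(H) = √(-12 + H)
V(n) = √2*√n (V(n) = √(2*n) = √2*√n)
v(u)/V(m(-2)) = 202/((√2*√(√(-12 - 2)))) = 202/((√2*√(√(-14)))) = 202/((√2*√(I*√14))) = 202/((√2*(14^(¼)*√I))) = 202/((2^(¾)*7^(¼)*√I)) = 202*(-2^(¼)*7^(¾)*I^(3/2)/14) = -101*2^(¼)*7^(¾)*I^(3/2)/7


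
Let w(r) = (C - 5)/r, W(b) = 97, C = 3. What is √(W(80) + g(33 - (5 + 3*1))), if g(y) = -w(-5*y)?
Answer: 3*√6735/25 ≈ 9.8481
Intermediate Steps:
w(r) = -2/r (w(r) = (3 - 5)/r = -2/r)
g(y) = -2/(5*y) (g(y) = -(-2)/((-5*y)) = -(-2)*(-1/(5*y)) = -2/(5*y))
√(W(80) + g(33 - (5 + 3*1))) = √(97 - 2/(5*(33 - (5 + 3*1)))) = √(97 - 2/(5*(33 - (5 + 3)))) = √(97 - 2/(5*(33 - 1*8))) = √(97 - 2/(5*(33 - 8))) = √(97 - ⅖/25) = √(97 - ⅖*1/25) = √(97 - 2/125) = √(12123/125) = 3*√6735/25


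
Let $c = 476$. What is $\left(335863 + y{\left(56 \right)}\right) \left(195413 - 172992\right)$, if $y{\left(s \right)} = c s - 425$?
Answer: $8118509574$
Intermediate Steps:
$y{\left(s \right)} = -425 + 476 s$ ($y{\left(s \right)} = 476 s - 425 = -425 + 476 s$)
$\left(335863 + y{\left(56 \right)}\right) \left(195413 - 172992\right) = \left(335863 + \left(-425 + 476 \cdot 56\right)\right) \left(195413 - 172992\right) = \left(335863 + \left(-425 + 26656\right)\right) \left(195413 - 172992\right) = \left(335863 + 26231\right) 22421 = 362094 \cdot 22421 = 8118509574$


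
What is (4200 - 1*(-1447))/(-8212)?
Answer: -5647/8212 ≈ -0.68765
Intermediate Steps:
(4200 - 1*(-1447))/(-8212) = (4200 + 1447)*(-1/8212) = 5647*(-1/8212) = -5647/8212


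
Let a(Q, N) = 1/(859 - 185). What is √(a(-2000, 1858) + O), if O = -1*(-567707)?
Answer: √257895665806/674 ≈ 753.46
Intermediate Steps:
O = 567707
a(Q, N) = 1/674
√(a(-2000, 1858) + O) = √(1/674 + 567707) = √(382634519/674) = √257895665806/674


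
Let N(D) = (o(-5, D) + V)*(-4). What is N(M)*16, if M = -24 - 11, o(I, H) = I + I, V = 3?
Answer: 448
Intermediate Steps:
o(I, H) = 2*I
M = -35
N(D) = 28 (N(D) = (2*(-5) + 3)*(-4) = (-10 + 3)*(-4) = -7*(-4) = 28)
N(M)*16 = 28*16 = 448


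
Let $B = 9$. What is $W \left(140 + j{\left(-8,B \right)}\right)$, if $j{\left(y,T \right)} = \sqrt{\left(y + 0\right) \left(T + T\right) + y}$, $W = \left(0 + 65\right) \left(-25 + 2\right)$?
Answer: $-209300 - 2990 i \sqrt{38} \approx -2.093 \cdot 10^{5} - 18432.0 i$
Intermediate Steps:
$W = -1495$ ($W = 65 \left(-23\right) = -1495$)
$j{\left(y,T \right)} = \sqrt{y + 2 T y}$ ($j{\left(y,T \right)} = \sqrt{y 2 T + y} = \sqrt{2 T y + y} = \sqrt{y + 2 T y}$)
$W \left(140 + j{\left(-8,B \right)}\right) = - 1495 \left(140 + \sqrt{- 8 \left(1 + 2 \cdot 9\right)}\right) = - 1495 \left(140 + \sqrt{- 8 \left(1 + 18\right)}\right) = - 1495 \left(140 + \sqrt{\left(-8\right) 19}\right) = - 1495 \left(140 + \sqrt{-152}\right) = - 1495 \left(140 + 2 i \sqrt{38}\right) = -209300 - 2990 i \sqrt{38}$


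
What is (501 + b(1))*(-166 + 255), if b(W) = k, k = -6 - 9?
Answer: 43254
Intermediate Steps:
k = -15
b(W) = -15
(501 + b(1))*(-166 + 255) = (501 - 15)*(-166 + 255) = 486*89 = 43254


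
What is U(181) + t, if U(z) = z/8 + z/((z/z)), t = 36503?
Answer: 293653/8 ≈ 36707.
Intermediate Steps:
U(z) = 9*z/8 (U(z) = z*(⅛) + z/1 = z/8 + z*1 = z/8 + z = 9*z/8)
U(181) + t = (9/8)*181 + 36503 = 1629/8 + 36503 = 293653/8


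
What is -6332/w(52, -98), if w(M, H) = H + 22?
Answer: 1583/19 ≈ 83.316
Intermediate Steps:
w(M, H) = 22 + H
-6332/w(52, -98) = -6332/(22 - 98) = -6332/(-76) = -6332*(-1/76) = 1583/19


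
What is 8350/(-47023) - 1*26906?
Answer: -1265209188/47023 ≈ -26906.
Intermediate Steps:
8350/(-47023) - 1*26906 = 8350*(-1/47023) - 26906 = -8350/47023 - 26906 = -1265209188/47023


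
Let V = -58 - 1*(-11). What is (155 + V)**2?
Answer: 11664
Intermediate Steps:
V = -47 (V = -58 + 11 = -47)
(155 + V)**2 = (155 - 47)**2 = 108**2 = 11664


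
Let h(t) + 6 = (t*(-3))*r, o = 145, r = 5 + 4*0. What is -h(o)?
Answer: 2181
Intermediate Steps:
r = 5 (r = 5 + 0 = 5)
h(t) = -6 - 15*t (h(t) = -6 + (t*(-3))*5 = -6 - 3*t*5 = -6 - 15*t)
-h(o) = -(-6 - 15*145) = -(-6 - 2175) = -1*(-2181) = 2181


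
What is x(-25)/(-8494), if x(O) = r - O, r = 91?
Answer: -58/4247 ≈ -0.013657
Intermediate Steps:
x(O) = 91 - O
x(-25)/(-8494) = (91 - 1*(-25))/(-8494) = (91 + 25)*(-1/8494) = 116*(-1/8494) = -58/4247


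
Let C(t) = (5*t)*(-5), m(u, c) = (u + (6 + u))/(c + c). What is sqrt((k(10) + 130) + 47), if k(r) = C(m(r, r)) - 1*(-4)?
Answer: 3*sqrt(66)/2 ≈ 12.186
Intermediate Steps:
m(u, c) = (6 + 2*u)/(2*c) (m(u, c) = (6 + 2*u)/((2*c)) = (6 + 2*u)*(1/(2*c)) = (6 + 2*u)/(2*c))
C(t) = -25*t
k(r) = 4 - 25*(3 + r)/r (k(r) = -25*(3 + r)/r - 1*(-4) = -25*(3 + r)/r + 4 = 4 - 25*(3 + r)/r)
sqrt((k(10) + 130) + 47) = sqrt(((-21 - 75/10) + 130) + 47) = sqrt(((-21 - 75*1/10) + 130) + 47) = sqrt(((-21 - 15/2) + 130) + 47) = sqrt((-57/2 + 130) + 47) = sqrt(203/2 + 47) = sqrt(297/2) = 3*sqrt(66)/2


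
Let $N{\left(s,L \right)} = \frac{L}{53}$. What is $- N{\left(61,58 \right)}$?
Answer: $- \frac{58}{53} \approx -1.0943$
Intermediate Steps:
$N{\left(s,L \right)} = \frac{L}{53}$ ($N{\left(s,L \right)} = L \frac{1}{53} = \frac{L}{53}$)
$- N{\left(61,58 \right)} = - \frac{58}{53}$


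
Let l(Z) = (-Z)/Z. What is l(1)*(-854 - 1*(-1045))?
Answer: -191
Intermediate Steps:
l(Z) = -1
l(1)*(-854 - 1*(-1045)) = -(-854 - 1*(-1045)) = -(-854 + 1045) = -1*191 = -191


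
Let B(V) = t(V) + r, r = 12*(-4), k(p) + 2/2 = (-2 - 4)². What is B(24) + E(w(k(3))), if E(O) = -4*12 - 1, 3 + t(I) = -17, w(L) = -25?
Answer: -117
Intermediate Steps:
k(p) = 35 (k(p) = -1 + (-2 - 4)² = -1 + (-6)² = -1 + 36 = 35)
t(I) = -20 (t(I) = -3 - 17 = -20)
r = -48
E(O) = -49 (E(O) = -48 - 1 = -49)
B(V) = -68 (B(V) = -20 - 48 = -68)
B(24) + E(w(k(3))) = -68 - 49 = -117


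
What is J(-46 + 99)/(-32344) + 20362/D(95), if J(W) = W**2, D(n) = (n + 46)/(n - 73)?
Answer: 14488551547/4560504 ≈ 3177.0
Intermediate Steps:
D(n) = (46 + n)/(-73 + n)
J(-46 + 99)/(-32344) + 20362/D(95) = (-46 + 99)**2/(-32344) + 20362/(((46 + 95)/(-73 + 95))) = 53**2*(-1/32344) + 20362/((141/22)) = 2809*(-1/32344) + 20362/(((1/22)*141)) = -2809/32344 + 20362/(141/22) = -2809/32344 + 20362*(22/141) = -2809/32344 + 447964/141 = 14488551547/4560504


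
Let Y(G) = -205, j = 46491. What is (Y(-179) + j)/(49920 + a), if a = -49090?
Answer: 23143/415 ≈ 55.766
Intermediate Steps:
(Y(-179) + j)/(49920 + a) = (-205 + 46491)/(49920 - 49090) = 46286/830 = 46286*(1/830) = 23143/415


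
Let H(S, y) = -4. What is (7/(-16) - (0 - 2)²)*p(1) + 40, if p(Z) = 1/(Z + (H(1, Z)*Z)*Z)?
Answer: 1991/48 ≈ 41.479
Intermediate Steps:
p(Z) = 1/(Z - 4*Z²) (p(Z) = 1/(Z + (-4*Z)*Z) = 1/(Z - 4*Z²))
(7/(-16) - (0 - 2)²)*p(1) + 40 = (7/(-16) - (0 - 2)²)*(1/(1*(1 - 4*1))) + 40 = (7*(-1/16) - 1*(-2)²)*(1/(1 - 4)) + 40 = (-7/16 - 1*4)*(1/(-3)) + 40 = (-7/16 - 4)*(1*(-⅓)) + 40 = -71/16*(-⅓) + 40 = 71/48 + 40 = 1991/48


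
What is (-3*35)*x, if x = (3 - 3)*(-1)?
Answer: 0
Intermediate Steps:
x = 0 (x = 0*(-1) = 0)
(-3*35)*x = -3*35*0 = -105*0 = 0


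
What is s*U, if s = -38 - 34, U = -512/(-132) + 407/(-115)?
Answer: -30936/1265 ≈ -24.455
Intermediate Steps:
U = 1289/3795 (U = -512*(-1/132) + 407*(-1/115) = 128/33 - 407/115 = 1289/3795 ≈ 0.33966)
s = -72
s*U = -72*1289/3795 = -30936/1265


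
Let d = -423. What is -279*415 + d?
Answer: -116208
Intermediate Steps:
-279*415 + d = -279*415 - 423 = -115785 - 423 = -116208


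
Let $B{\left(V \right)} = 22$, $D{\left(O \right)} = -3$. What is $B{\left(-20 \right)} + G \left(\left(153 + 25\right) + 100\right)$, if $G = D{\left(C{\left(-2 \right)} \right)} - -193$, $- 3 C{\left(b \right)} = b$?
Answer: $52842$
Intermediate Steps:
$C{\left(b \right)} = - \frac{b}{3}$
$G = 190$ ($G = -3 - -193 = -3 + 193 = 190$)
$B{\left(-20 \right)} + G \left(\left(153 + 25\right) + 100\right) = 22 + 190 \left(\left(153 + 25\right) + 100\right) = 22 + 190 \left(178 + 100\right) = 22 + 190 \cdot 278 = 22 + 52820 = 52842$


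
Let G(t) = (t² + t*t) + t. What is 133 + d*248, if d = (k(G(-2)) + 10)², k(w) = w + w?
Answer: 120165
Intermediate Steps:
G(t) = t + 2*t² (G(t) = (t² + t²) + t = 2*t² + t = t + 2*t²)
k(w) = 2*w
d = 484 (d = (2*(-2*(1 + 2*(-2))) + 10)² = (2*(-2*(1 - 4)) + 10)² = (2*(-2*(-3)) + 10)² = (2*6 + 10)² = (12 + 10)² = 22² = 484)
133 + d*248 = 133 + 484*248 = 133 + 120032 = 120165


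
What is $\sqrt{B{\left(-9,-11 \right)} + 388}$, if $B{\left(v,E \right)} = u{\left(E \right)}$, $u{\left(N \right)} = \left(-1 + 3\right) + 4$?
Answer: $\sqrt{394} \approx 19.849$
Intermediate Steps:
$u{\left(N \right)} = 6$ ($u{\left(N \right)} = 2 + 4 = 6$)
$B{\left(v,E \right)} = 6$
$\sqrt{B{\left(-9,-11 \right)} + 388} = \sqrt{6 + 388} = \sqrt{394}$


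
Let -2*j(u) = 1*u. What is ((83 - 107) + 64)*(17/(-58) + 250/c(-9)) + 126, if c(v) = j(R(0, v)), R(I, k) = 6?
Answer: -280058/87 ≈ -3219.1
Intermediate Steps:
j(u) = -u/2
c(v) = -3 (c(v) = -1/2*6 = -3)
((83 - 107) + 64)*(17/(-58) + 250/c(-9)) + 126 = ((83 - 107) + 64)*(17/(-58) + 250/(-3)) + 126 = (-24 + 64)*(17*(-1/58) + 250*(-1/3)) + 126 = 40*(-17/58 - 250/3) + 126 = 40*(-14551/174) + 126 = -291020/87 + 126 = -280058/87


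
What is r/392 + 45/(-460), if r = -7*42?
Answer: -39/46 ≈ -0.84783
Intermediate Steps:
r = -294
r/392 + 45/(-460) = -294/392 + 45/(-460) = -294*1/392 + 45*(-1/460) = -3/4 - 9/92 = -39/46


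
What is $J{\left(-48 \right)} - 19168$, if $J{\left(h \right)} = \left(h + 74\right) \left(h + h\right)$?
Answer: $-21664$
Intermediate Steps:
$J{\left(h \right)} = 2 h \left(74 + h\right)$ ($J{\left(h \right)} = \left(74 + h\right) 2 h = 2 h \left(74 + h\right)$)
$J{\left(-48 \right)} - 19168 = 2 \left(-48\right) \left(74 - 48\right) - 19168 = 2 \left(-48\right) 26 - 19168 = -2496 - 19168 = -21664$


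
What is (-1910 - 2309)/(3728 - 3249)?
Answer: -4219/479 ≈ -8.8079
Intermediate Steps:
(-1910 - 2309)/(3728 - 3249) = -4219/479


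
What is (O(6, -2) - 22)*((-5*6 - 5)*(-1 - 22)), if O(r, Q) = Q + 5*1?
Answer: -15295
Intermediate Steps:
O(r, Q) = 5 + Q (O(r, Q) = Q + 5 = 5 + Q)
(O(6, -2) - 22)*((-5*6 - 5)*(-1 - 22)) = ((5 - 2) - 22)*((-5*6 - 5)*(-1 - 22)) = (3 - 22)*((-30 - 5)*(-23)) = -(-665)*(-23) = -19*805 = -15295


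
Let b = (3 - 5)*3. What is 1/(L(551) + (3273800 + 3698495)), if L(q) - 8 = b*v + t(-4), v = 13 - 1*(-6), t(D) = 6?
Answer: 1/6972195 ≈ 1.4343e-7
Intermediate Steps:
v = 19 (v = 13 + 6 = 19)
b = -6 (b = -2*3 = -6)
L(q) = -100 (L(q) = 8 + (-6*19 + 6) = 8 + (-114 + 6) = 8 - 108 = -100)
1/(L(551) + (3273800 + 3698495)) = 1/(-100 + (3273800 + 3698495)) = 1/(-100 + 6972295) = 1/6972195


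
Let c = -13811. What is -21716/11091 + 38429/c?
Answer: -726135715/153177801 ≈ -4.7405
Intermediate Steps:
-21716/11091 + 38429/c = -21716/11091 + 38429/(-13811) = -21716*1/11091 + 38429*(-1/13811) = -21716/11091 - 38429/13811 = -726135715/153177801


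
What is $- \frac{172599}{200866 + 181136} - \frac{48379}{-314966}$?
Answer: $- \frac{2990161823}{10026470161} \approx -0.29823$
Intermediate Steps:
$- \frac{172599}{200866 + 181136} - \frac{48379}{-314966} = - \frac{172599}{382002} - - \frac{48379}{314966} = \left(-172599\right) \frac{1}{382002} + \frac{48379}{314966} = - \frac{57533}{127334} + \frac{48379}{314966} = - \frac{2990161823}{10026470161}$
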